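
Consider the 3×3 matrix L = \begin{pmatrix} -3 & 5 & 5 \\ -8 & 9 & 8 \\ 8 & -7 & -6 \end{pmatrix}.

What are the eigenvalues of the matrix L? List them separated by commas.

Compute the characteristic polynomial p(λ) = det(λI - L).
Expanding the 3×3 determinant: p(λ) = λ^3 - 7λ + 6.
Since p(1) = 0, λ = 1 is a root.
Dividing by (λ - 1) leaves λ^2 + λ - 6.
The quadratic factors as (λ + 3)·(λ - 2).
Eigenvalues: -3, 1, 2.

-3, 1, 2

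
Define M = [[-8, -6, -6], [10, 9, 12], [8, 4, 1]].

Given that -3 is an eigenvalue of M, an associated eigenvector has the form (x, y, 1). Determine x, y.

We need (M + 3I)v = 0.
M + 3I = [[-5, -6, -6], [10, 12, 12], [8, 4, 4]].
Row 1: (-5)·x + (-6)·y + (-6)·1 = 0
Row 2: (10)·x + (12)·y + (12)·1 = 0
Row 3: (8)·x + (4)·y + (4)·1 = 0
Solving gives x = 0, y = -1.
Check: M·(0, -1, 1) = (0, 3, -3) = -3·(0, -1, 1).

0, -1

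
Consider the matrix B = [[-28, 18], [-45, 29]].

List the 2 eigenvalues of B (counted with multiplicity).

-1, 2

det(B - λI) = (-28 - λ)(29 - λ) - (18)·(-45) = λ^2 - λ - 2.
This factors as (λ + 1)·(λ - 2) = 0.
Eigenvalues: -1, 2.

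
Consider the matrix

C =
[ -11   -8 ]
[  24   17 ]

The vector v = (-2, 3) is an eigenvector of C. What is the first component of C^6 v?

First find the eigenvalue: Cv = (-2, 3) = 1·(-2, 3), so λ = 1.
Then C^6 v = λ^6·v = 1^6·(-2, 3) = 1·(-2, 3) = (-2, 3).

-2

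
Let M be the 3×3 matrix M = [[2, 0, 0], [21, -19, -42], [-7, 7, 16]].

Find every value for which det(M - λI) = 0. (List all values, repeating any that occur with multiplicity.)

The characteristic polynomial is p(lambda) = det(lambda·I - M).
Cofactor expansion gives p(lambda) = lambda^3 + lambda^2 - 16·lambda + 20.
Since p(2) = 0, lambda = 2 is a root.
Factor out (lambda - 2): p(lambda) = (lambda - 2)·(lambda^2 + 3·lambda - 10).
The quadratic factors as (lambda + 5)·(lambda - 2).
Eigenvalues: -5, 2, 2.

-5, 2, 2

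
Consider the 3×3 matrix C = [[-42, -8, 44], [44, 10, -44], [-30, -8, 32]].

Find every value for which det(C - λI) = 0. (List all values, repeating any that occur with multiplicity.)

-12, 2, 10

Compute the characteristic polynomial p(λ) = det(λI - C).
Expanding along the first row, p(λ) = λ^3 - 124λ + 240.
Since p(2) = 0, λ = 2 is a root.
Factor out (λ - 2): p(λ) = (λ - 2)·(λ^2 + 2λ - 120).
The quadratic factors as (λ + 12)·(λ - 10).
Eigenvalues: -12, 2, 10.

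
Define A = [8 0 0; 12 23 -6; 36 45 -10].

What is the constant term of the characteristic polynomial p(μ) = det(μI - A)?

-320

p(0) = det(0·I − A) = det(−A) = (−1)^3·det(A).
det(A) = 320, so p(0) = -320.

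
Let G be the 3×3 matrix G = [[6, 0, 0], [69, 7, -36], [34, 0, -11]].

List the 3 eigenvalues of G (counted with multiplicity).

-11, 6, 7

Set up det(μI - G) = 0.
Expanding the 3×3 determinant: p(μ) = μ^3 - 2μ^2 - 101μ + 462.
Rational-root test: μ = -11 gives p(-11) = 0.
Factor out (μ + 11): p(μ) = (μ + 11)·(μ^2 - 13μ + 42).
The quadratic factors as (μ - 6)·(μ - 7).
Eigenvalues: -11, 6, 7.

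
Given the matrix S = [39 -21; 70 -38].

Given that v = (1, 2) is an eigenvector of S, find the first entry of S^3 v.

-27

First find the eigenvalue: Sv = (-3, -6) = -3·(1, 2), so λ = -3.
Then S^3 v = λ^3·v = (-3)^3·(1, 2) = -27·(1, 2) = (-27, -54).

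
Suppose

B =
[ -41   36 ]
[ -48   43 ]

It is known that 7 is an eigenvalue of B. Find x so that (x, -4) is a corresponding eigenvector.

We need (B - 7I)v = 0.
B - 7I = [[-48, 36], [-48, 36]].
Row 1: (-48)·x + (36)·-4 = 0
Row 2: (-48)·x + (36)·-4 = 0
Solving gives x = -3.
Check: B·(-3, -4) = (-21, -28) = 7·(-3, -4).

-3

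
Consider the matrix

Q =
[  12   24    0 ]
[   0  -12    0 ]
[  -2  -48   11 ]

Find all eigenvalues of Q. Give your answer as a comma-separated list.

Set up det(λI - Q) = 0.
Expanding the 3×3 determinant: p(λ) = λ^3 - 11λ^2 - 144λ + 1584.
Since p(12) = 0, λ = 12 is a root.
Dividing by (λ - 12) leaves λ^2 + λ - 132.
The quadratic factors as (λ + 12)·(λ - 11).
Eigenvalues: -12, 11, 12.

-12, 11, 12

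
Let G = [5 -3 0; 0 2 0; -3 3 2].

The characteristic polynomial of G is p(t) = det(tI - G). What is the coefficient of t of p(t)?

24

p(t) = t^3 - 9t^2 + 24t - 20.
The coefficient of t is 24.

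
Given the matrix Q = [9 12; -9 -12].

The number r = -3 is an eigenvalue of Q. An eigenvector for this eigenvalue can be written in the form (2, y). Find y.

We need (Q + 3I)v = 0.
Q + 3I = [[12, 12], [-9, -9]].
Row 1: (12)·2 + (12)·y = 0
Row 2: (-9)·2 + (-9)·y = 0
Solving gives y = -2.
Check: Q·(2, -2) = (-6, 6) = -3·(2, -2).

-2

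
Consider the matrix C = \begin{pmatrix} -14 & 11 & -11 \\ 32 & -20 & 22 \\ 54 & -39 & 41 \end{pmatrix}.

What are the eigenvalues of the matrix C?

-3, 2, 8

Set up det(rI - C) = 0.
Expanding the 3×3 determinant: p(r) = r^3 - 7r^2 - 14r + 48.
Rational-root test: r = 2 gives p(2) = 0.
Dividing by (r - 2) leaves r^2 - 5r - 24.
The quadratic factors as (r + 3)·(r - 8).
Eigenvalues: -3, 2, 8.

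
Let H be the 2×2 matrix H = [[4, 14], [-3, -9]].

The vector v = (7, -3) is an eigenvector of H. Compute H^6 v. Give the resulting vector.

First find the eigenvalue: Hv = (-14, 6) = -2·(7, -3), so λ = -2.
Then H^6 v = λ^6·v = (-2)^6·(7, -3) = 64·(7, -3) = (448, -192).

(448, -192)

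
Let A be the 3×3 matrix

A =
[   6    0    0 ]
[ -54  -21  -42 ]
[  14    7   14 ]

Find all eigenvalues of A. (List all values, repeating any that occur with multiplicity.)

Set up det(tI - A) = 0.
Expanding the 3×3 determinant: p(t) = t^3 + t^2 - 42t.
Since p(6) = 0, t = 6 is a root.
Factor out (t - 6): p(t) = (t - 6)·(t^2 + 7t).
The quadratic factors as (t + 7)·t.
Eigenvalues: -7, 0, 6.

-7, 0, 6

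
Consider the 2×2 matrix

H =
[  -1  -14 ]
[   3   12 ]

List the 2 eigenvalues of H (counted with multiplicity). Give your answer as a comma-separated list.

5, 6

det(H - λI) = (-1 - λ)(12 - λ) - (-14)·(3) = λ^2 - 11λ + 30.
This factors as (λ - 5)·(λ - 6) = 0.
Eigenvalues: 5, 6.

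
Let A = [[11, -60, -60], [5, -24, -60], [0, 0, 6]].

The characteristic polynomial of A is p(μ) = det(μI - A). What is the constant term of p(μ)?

p(μ) = μ^3 + 7μ^2 - 42μ - 216.
The constant term is -216.

-216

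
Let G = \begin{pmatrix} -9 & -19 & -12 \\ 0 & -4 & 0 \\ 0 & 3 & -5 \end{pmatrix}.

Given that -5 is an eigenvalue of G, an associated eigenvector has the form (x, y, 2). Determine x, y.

We need (G + 5I)v = 0.
G + 5I = [[-4, -19, -12], [0, 1, 0], [0, 3, 0]].
Row 1: (-4)·x + (-19)·y + (-12)·2 = 0
Row 2: (0)·x + (1)·y + (0)·2 = 0
Row 3: (0)·x + (3)·y + (0)·2 = 0
Solving gives x = -6, y = 0.
Check: G·(-6, 0, 2) = (30, 0, -10) = -5·(-6, 0, 2).

-6, 0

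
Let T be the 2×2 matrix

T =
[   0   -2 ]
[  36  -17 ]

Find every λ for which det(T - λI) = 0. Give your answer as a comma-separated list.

-9, -8

det(T - sI) = (0 - s)(-17 - s) - (-2)·(36) = s^2 + 17s + 72.
This factors as (s + 9)·(s + 8) = 0.
Eigenvalues: -9, -8.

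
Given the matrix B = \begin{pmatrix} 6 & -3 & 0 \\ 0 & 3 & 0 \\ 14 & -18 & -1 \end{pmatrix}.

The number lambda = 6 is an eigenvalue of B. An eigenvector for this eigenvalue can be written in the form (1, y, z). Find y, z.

0, 2

We need (B - 6I)v = 0.
B - 6I = [[0, -3, 0], [0, -3, 0], [14, -18, -7]].
Row 1: (0)·1 + (-3)·y + (0)·z = 0
Row 2: (0)·1 + (-3)·y + (0)·z = 0
Row 3: (14)·1 + (-18)·y + (-7)·z = 0
Solving gives y = 0, z = 2.
Check: B·(1, 0, 2) = (6, 0, 12) = 6·(1, 0, 2).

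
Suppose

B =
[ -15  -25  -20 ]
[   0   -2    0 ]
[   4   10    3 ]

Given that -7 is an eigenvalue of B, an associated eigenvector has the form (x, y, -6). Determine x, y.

15, 0

We need (B + 7I)v = 0.
B + 7I = [[-8, -25, -20], [0, 5, 0], [4, 10, 10]].
Row 1: (-8)·x + (-25)·y + (-20)·-6 = 0
Row 2: (0)·x + (5)·y + (0)·-6 = 0
Row 3: (4)·x + (10)·y + (10)·-6 = 0
Solving gives x = 15, y = 0.
Check: B·(15, 0, -6) = (-105, 0, 42) = -7·(15, 0, -6).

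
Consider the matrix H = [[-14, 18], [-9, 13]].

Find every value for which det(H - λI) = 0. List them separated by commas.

det(H - λI) = (-14 - λ)(13 - λ) - (18)·(-9) = λ^2 + λ - 20.
This factors as (λ + 5)·(λ - 4) = 0.
Eigenvalues: -5, 4.

-5, 4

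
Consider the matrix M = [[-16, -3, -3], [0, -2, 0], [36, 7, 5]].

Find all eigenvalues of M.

Set up det(λI - M) = 0.
Cofactor expansion gives p(λ) = λ^3 + 13λ^2 + 50λ + 56.
Rational-root test: λ = -2 gives p(-2) = 0.
Dividing by (λ + 2) leaves λ^2 + 11λ + 28.
The quadratic factors as (λ + 7)·(λ + 4).
Eigenvalues: -7, -4, -2.

-7, -4, -2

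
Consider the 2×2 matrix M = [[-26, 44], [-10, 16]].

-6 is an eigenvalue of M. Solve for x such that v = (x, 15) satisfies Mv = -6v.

33

We need (M + 6I)v = 0.
M + 6I = [[-20, 44], [-10, 22]].
Row 1: (-20)·x + (44)·15 = 0
Row 2: (-10)·x + (22)·15 = 0
Solving gives x = 33.
Check: M·(33, 15) = (-198, -90) = -6·(33, 15).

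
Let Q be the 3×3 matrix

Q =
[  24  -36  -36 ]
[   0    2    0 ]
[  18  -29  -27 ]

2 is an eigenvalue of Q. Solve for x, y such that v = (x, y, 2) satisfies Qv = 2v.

0, -2

We need (Q - 2I)v = 0.
Q - 2I = [[22, -36, -36], [0, 0, 0], [18, -29, -29]].
Row 1: (22)·x + (-36)·y + (-36)·2 = 0
Row 2: (0)·x + (0)·y + (0)·2 = 0
Row 3: (18)·x + (-29)·y + (-29)·2 = 0
Solving gives x = 0, y = -2.
Check: Q·(0, -2, 2) = (0, -4, 4) = 2·(0, -2, 2).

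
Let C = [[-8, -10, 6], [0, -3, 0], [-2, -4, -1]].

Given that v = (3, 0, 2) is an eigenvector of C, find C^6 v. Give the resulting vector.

(12288, 0, 8192)

First find the eigenvalue: Cv = (-12, 0, -8) = -4·(3, 0, 2), so λ = -4.
Then C^6 v = λ^6·v = (-4)^6·(3, 0, 2) = 4096·(3, 0, 2) = (12288, 0, 8192).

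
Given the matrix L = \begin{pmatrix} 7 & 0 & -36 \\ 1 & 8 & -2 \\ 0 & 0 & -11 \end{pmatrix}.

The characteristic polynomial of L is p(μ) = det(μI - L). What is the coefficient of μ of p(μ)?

-109

p(μ) = μ^3 - 4μ^2 - 109μ + 616.
The coefficient of μ is -109.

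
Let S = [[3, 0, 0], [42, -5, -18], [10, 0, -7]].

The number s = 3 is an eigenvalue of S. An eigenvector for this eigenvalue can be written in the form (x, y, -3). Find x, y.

We need (S - 3I)v = 0.
S - 3I = [[0, 0, 0], [42, -8, -18], [10, 0, -10]].
Row 1: (0)·x + (0)·y + (0)·-3 = 0
Row 2: (42)·x + (-8)·y + (-18)·-3 = 0
Row 3: (10)·x + (0)·y + (-10)·-3 = 0
Solving gives x = -3, y = -9.
Check: S·(-3, -9, -3) = (-9, -27, -9) = 3·(-3, -9, -3).

-3, -9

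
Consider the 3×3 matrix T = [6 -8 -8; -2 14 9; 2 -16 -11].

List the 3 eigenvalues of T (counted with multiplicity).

-2, 5, 6

Compute the characteristic polynomial p(μ) = det(μI - T).
Expanding along the first row, p(μ) = μ^3 - 9μ^2 + 8μ + 60.
Try μ = -2: p(-2) = 0, so -2 is a root.
Dividing by (μ + 2) leaves μ^2 - 11μ + 30.
The quadratic factors as (μ - 5)·(μ - 6).
Eigenvalues: -2, 5, 6.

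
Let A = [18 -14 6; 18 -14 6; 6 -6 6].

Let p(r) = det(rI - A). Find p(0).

p(0) = det(0·I − A) = det(−A) = (−1)^3·det(A).
det(A) = 0, so p(0) = 0.

0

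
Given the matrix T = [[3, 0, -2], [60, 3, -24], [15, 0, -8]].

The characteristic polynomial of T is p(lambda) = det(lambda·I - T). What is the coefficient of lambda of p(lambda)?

p(lambda) = lambda^3 + 2·lambda^2 - 9·lambda - 18.
The coefficient of lambda is -9.

-9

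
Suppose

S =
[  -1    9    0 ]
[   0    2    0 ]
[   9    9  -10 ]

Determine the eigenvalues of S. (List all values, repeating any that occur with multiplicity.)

Compute the characteristic polynomial p(λ) = det(λI - S).
Expanding the 3×3 determinant: p(λ) = λ^3 + 9λ^2 - 12λ - 20.
Rational-root test: λ = -10 gives p(-10) = 0.
Dividing by (λ + 10) leaves λ^2 - λ - 2.
The quadratic factors as (λ + 1)·(λ - 2).
Eigenvalues: -10, -1, 2.

-10, -1, 2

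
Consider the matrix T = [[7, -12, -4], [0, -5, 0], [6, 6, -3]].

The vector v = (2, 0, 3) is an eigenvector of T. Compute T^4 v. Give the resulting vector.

(2, 0, 3)

First find the eigenvalue: Tv = (2, 0, 3) = 1·(2, 0, 3), so λ = 1.
Then T^4 v = λ^4·v = 1^4·(2, 0, 3) = 1·(2, 0, 3) = (2, 0, 3).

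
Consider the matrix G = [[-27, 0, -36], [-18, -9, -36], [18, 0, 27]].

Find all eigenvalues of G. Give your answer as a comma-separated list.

Set up det(lambda·I - G) = 0.
Expanding the 3×3 determinant: p(lambda) = lambda^3 + 9·lambda^2 - 81·lambda - 729.
Try lambda = -9: p(-9) = 0, so -9 is a root.
Factor out (lambda + 9): p(lambda) = (lambda + 9)·(lambda^2 - 81).
The quadratic factors as (lambda + 9)·(lambda - 9).
Eigenvalues: -9, -9, 9.

-9, -9, 9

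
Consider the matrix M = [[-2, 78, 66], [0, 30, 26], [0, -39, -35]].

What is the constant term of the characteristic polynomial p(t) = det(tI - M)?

-72

p(0) = det(0·I − M) = det(−M) = (−1)^3·det(M).
det(M) = 72, so p(0) = -72.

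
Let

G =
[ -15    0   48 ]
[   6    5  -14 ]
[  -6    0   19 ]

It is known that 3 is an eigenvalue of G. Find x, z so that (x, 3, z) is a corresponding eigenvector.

-8, -3

We need (G - 3I)v = 0.
G - 3I = [[-18, 0, 48], [6, 2, -14], [-6, 0, 16]].
Row 1: (-18)·x + (0)·3 + (48)·z = 0
Row 2: (6)·x + (2)·3 + (-14)·z = 0
Row 3: (-6)·x + (0)·3 + (16)·z = 0
Solving gives x = -8, z = -3.
Check: G·(-8, 3, -3) = (-24, 9, -9) = 3·(-8, 3, -3).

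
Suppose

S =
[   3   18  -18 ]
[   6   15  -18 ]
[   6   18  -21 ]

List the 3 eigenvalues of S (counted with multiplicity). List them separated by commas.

Set up det(tI - S) = 0.
Cofactor expansion gives p(t) = t^3 + 3t^2 - 9t - 27.
Rational-root test: t = -3 gives p(-3) = 0.
Factor out (t + 3): p(t) = (t + 3)·(t^2 - 9).
The quadratic factors as (t + 3)·(t - 3).
Eigenvalues: -3, -3, 3.

-3, -3, 3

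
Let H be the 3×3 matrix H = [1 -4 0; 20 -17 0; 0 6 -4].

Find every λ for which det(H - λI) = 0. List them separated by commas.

-9, -7, -4

The characteristic polynomial is p(s) = det(sI - H).
Expanding along the first row, p(s) = s^3 + 20s^2 + 127s + 252.
Since p(-7) = 0, s = -7 is a root.
Factor out (s + 7): p(s) = (s + 7)·(s^2 + 13s + 36).
The quadratic factors as (s + 9)·(s + 4).
Eigenvalues: -9, -7, -4.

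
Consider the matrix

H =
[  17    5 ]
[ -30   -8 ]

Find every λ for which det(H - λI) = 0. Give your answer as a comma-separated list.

2, 7

det(H - tI) = (17 - t)(-8 - t) - (5)·(-30) = t^2 - 9t + 14.
This factors as (t - 2)·(t - 7) = 0.
Eigenvalues: 2, 7.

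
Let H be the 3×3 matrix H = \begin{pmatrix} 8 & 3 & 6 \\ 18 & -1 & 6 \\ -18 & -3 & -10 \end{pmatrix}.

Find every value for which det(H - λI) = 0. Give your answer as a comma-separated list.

The characteristic polynomial is p(lambda) = det(lambda·I - H).
Cofactor expansion gives p(lambda) = lambda^3 + 3·lambda^2 - 6·lambda - 8.
Since p(-1) = 0, lambda = -1 is a root.
Dividing by (lambda + 1) leaves lambda^2 + 2·lambda - 8.
The quadratic factors as (lambda + 4)·(lambda - 2).
Eigenvalues: -4, -1, 2.

-4, -1, 2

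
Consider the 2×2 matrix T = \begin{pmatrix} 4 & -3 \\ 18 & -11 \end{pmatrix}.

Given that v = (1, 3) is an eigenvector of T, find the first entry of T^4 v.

625

First find the eigenvalue: Tv = (-5, -15) = -5·(1, 3), so λ = -5.
Then T^4 v = λ^4·v = (-5)^4·(1, 3) = 625·(1, 3) = (625, 1875).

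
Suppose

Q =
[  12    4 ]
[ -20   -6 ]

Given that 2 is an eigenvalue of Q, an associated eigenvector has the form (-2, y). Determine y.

5

We need (Q - 2I)v = 0.
Q - 2I = [[10, 4], [-20, -8]].
Row 1: (10)·-2 + (4)·y = 0
Row 2: (-20)·-2 + (-8)·y = 0
Solving gives y = 5.
Check: Q·(-2, 5) = (-4, 10) = 2·(-2, 5).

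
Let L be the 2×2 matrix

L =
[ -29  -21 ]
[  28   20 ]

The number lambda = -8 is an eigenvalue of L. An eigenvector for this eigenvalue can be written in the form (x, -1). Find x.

We need (L + 8I)v = 0.
L + 8I = [[-21, -21], [28, 28]].
Row 1: (-21)·x + (-21)·-1 = 0
Row 2: (28)·x + (28)·-1 = 0
Solving gives x = 1.
Check: L·(1, -1) = (-8, 8) = -8·(1, -1).

1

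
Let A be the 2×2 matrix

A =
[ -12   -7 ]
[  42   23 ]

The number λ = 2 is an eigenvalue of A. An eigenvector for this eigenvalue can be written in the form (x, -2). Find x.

We need (A - 2I)v = 0.
A - 2I = [[-14, -7], [42, 21]].
Row 1: (-14)·x + (-7)·-2 = 0
Row 2: (42)·x + (21)·-2 = 0
Solving gives x = 1.
Check: A·(1, -2) = (2, -4) = 2·(1, -2).

1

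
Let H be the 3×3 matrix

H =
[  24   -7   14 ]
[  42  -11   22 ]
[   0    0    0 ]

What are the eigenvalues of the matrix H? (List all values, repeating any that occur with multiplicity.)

0, 3, 10

The characteristic polynomial is p(lambda) = det(lambda·I - H).
Expanding the 3×3 determinant: p(lambda) = lambda^3 - 13·lambda^2 + 30·lambda.
Rational-root test: lambda = 10 gives p(10) = 0.
Factor out (lambda - 10): p(lambda) = (lambda - 10)·(lambda^2 - 3·lambda).
The quadratic factors as lambda·(lambda - 3).
Eigenvalues: 0, 3, 10.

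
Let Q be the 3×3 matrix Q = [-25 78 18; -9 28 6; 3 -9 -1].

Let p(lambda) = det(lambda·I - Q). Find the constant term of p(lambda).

p(lambda) = lambda^3 - 2·lambda^2 - lambda + 2.
The constant term is 2.

2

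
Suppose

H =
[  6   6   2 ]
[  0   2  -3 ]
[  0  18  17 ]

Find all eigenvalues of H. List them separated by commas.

Set up det(tI - H) = 0.
Cofactor expansion gives p(t) = t^3 - 25t^2 + 202t - 528.
Since p(6) = 0, t = 6 is a root.
Dividing by (t - 6) leaves t^2 - 19t + 88.
The quadratic factors as (t - 8)·(t - 11).
Eigenvalues: 6, 8, 11.

6, 8, 11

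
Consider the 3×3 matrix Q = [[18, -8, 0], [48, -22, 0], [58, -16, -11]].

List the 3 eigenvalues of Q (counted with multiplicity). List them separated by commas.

-11, -6, 2

The characteristic polynomial is p(λ) = det(λI - Q).
Expanding along the first row, p(λ) = λ^3 + 15λ^2 + 32λ - 132.
Since p(-6) = 0, λ = -6 is a root.
Dividing by (λ + 6) leaves λ^2 + 9λ - 22.
The quadratic factors as (λ + 11)·(λ - 2).
Eigenvalues: -11, -6, 2.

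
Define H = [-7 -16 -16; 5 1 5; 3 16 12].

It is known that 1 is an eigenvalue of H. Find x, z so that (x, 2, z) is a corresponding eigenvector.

We need (H - 1I)v = 0.
H - 1I = [[-8, -16, -16], [5, 0, 5], [3, 16, 11]].
Row 1: (-8)·x + (-16)·2 + (-16)·z = 0
Row 2: (5)·x + (0)·2 + (5)·z = 0
Row 3: (3)·x + (16)·2 + (11)·z = 0
Solving gives x = 4, z = -4.
Check: H·(4, 2, -4) = (4, 2, -4) = 1·(4, 2, -4).

4, -4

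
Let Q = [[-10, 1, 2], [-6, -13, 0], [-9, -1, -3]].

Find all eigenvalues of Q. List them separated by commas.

-10, -9, -7

The characteristic polynomial is p(λ) = det(λI - Q).
Expanding the 3×3 determinant: p(λ) = λ^3 + 26λ^2 + 223λ + 630.
Since p(-9) = 0, λ = -9 is a root.
Factor out (λ + 9): p(λ) = (λ + 9)·(λ^2 + 17λ + 70).
The quadratic factors as (λ + 10)·(λ + 7).
Eigenvalues: -10, -9, -7.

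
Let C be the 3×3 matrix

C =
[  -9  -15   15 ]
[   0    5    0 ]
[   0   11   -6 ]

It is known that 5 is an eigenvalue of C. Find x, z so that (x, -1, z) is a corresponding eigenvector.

0, -1

We need (C - 5I)v = 0.
C - 5I = [[-14, -15, 15], [0, 0, 0], [0, 11, -11]].
Row 1: (-14)·x + (-15)·-1 + (15)·z = 0
Row 2: (0)·x + (0)·-1 + (0)·z = 0
Row 3: (0)·x + (11)·-1 + (-11)·z = 0
Solving gives x = 0, z = -1.
Check: C·(0, -1, -1) = (0, -5, -5) = 5·(0, -1, -1).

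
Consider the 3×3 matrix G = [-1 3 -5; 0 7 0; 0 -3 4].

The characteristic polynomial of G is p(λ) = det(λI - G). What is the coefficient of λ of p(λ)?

p(λ) = λ^3 - 10λ^2 + 17λ + 28.
The coefficient of λ is 17.

17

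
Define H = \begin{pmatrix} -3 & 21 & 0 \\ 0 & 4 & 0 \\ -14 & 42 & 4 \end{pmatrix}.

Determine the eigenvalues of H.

-3, 4, 4

The characteristic polynomial is p(lambda) = det(lambda·I - H).
Expanding along the first row, p(lambda) = lambda^3 - 5·lambda^2 - 8·lambda + 48.
Try lambda = -3: p(-3) = 0, so -3 is a root.
Dividing by (lambda + 3) leaves lambda^2 - 8·lambda + 16.
The quadratic factor is (lambda - 4)^2.
Eigenvalues: -3, 4, 4.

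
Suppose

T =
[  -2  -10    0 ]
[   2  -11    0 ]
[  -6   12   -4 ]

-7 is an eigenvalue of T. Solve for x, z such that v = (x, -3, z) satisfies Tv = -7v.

We need (T + 7I)v = 0.
T + 7I = [[5, -10, 0], [2, -4, 0], [-6, 12, 3]].
Row 1: (5)·x + (-10)·-3 + (0)·z = 0
Row 2: (2)·x + (-4)·-3 + (0)·z = 0
Row 3: (-6)·x + (12)·-3 + (3)·z = 0
Solving gives x = -6, z = 0.
Check: T·(-6, -3, 0) = (42, 21, 0) = -7·(-6, -3, 0).

-6, 0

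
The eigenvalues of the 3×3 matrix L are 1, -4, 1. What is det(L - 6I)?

-250

If L has eigenvalues 1, -4, 1, then L - 6I has eigenvalues -5, -10, -5.
det(L - 6I) = (-5) · (-10) · (-5) = -250.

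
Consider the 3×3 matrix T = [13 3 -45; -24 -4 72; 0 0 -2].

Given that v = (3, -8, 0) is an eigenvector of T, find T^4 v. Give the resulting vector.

(1875, -5000, 0)

First find the eigenvalue: Tv = (15, -40, 0) = 5·(3, -8, 0), so λ = 5.
Then T^4 v = λ^4·v = 5^4·(3, -8, 0) = 625·(3, -8, 0) = (1875, -5000, 0).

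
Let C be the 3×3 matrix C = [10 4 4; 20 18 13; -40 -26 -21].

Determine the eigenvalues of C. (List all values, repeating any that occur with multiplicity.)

The characteristic polynomial is p(μ) = det(μI - C).
Expanding along the first row, p(μ) = μ^3 - 7μ^2 + 10μ.
Rational-root test: μ = 2 gives p(2) = 0.
Dividing by (μ - 2) leaves μ^2 - 5μ.
The quadratic factors as μ·(μ - 5).
Eigenvalues: 0, 2, 5.

0, 2, 5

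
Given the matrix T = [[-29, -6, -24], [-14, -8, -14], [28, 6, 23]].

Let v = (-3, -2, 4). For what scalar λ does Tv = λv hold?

-1

Compute Tv: T·(-3, -2, 4) = (3, 2, -4).
Since Tv = λv, compare component 1: 3 = λ·-3, so λ = -1.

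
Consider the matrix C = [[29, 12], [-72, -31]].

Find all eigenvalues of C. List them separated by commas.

-7, 5

det(C - μI) = (29 - μ)(-31 - μ) - (12)·(-72) = μ^2 + 2μ - 35.
This factors as (μ + 7)·(μ - 5) = 0.
Eigenvalues: -7, 5.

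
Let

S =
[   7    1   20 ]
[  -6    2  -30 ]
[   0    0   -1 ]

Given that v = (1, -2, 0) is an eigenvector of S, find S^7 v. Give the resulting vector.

First find the eigenvalue: Sv = (5, -10, 0) = 5·(1, -2, 0), so λ = 5.
Then S^7 v = λ^7·v = 5^7·(1, -2, 0) = 78125·(1, -2, 0) = (78125, -156250, 0).

(78125, -156250, 0)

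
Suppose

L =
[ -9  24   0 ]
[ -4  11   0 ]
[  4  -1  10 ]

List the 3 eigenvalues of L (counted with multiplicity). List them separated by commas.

The characteristic polynomial is p(lambda) = det(lambda·I - L).
Expanding along the first row, p(lambda) = lambda^3 - 12·lambda^2 + 17·lambda + 30.
Rational-root test: lambda = -1 gives p(-1) = 0.
Dividing by (lambda + 1) leaves lambda^2 - 13·lambda + 30.
The quadratic factors as (lambda - 3)·(lambda - 10).
Eigenvalues: -1, 3, 10.

-1, 3, 10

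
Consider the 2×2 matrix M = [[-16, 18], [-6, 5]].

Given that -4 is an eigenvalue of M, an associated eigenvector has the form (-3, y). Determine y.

-2

We need (M + 4I)v = 0.
M + 4I = [[-12, 18], [-6, 9]].
Row 1: (-12)·-3 + (18)·y = 0
Row 2: (-6)·-3 + (9)·y = 0
Solving gives y = -2.
Check: M·(-3, -2) = (12, 8) = -4·(-3, -2).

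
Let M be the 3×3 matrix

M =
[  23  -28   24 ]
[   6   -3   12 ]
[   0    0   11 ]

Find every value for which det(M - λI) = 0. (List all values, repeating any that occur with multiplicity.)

9, 11, 11

The characteristic polynomial is p(r) = det(rI - M).
Expanding the 3×3 determinant: p(r) = r^3 - 31r^2 + 319r - 1089.
Since p(9) = 0, r = 9 is a root.
Dividing by (r - 9) leaves r^2 - 22r + 121.
The quadratic factor is (r - 11)^2.
Eigenvalues: 9, 11, 11.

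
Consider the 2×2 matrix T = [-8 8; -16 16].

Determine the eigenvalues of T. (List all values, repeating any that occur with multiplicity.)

0, 8

det(T - tI) = (-8 - t)(16 - t) - (8)·(-16) = t^2 - 8t.
This factors as t·(t - 8) = 0.
Eigenvalues: 0, 8.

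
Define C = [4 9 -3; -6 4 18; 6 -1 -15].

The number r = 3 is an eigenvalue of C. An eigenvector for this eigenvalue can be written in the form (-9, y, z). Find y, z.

0, -3

We need (C - 3I)v = 0.
C - 3I = [[1, 9, -3], [-6, 1, 18], [6, -1, -18]].
Row 1: (1)·-9 + (9)·y + (-3)·z = 0
Row 2: (-6)·-9 + (1)·y + (18)·z = 0
Row 3: (6)·-9 + (-1)·y + (-18)·z = 0
Solving gives y = 0, z = -3.
Check: C·(-9, 0, -3) = (-27, 0, -9) = 3·(-9, 0, -3).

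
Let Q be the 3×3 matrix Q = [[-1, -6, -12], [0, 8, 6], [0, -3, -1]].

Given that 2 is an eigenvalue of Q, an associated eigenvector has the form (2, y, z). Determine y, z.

We need (Q - 2I)v = 0.
Q - 2I = [[-3, -6, -12], [0, 6, 6], [0, -3, -3]].
Row 1: (-3)·2 + (-6)·y + (-12)·z = 0
Row 2: (0)·2 + (6)·y + (6)·z = 0
Row 3: (0)·2 + (-3)·y + (-3)·z = 0
Solving gives y = 1, z = -1.
Check: Q·(2, 1, -1) = (4, 2, -2) = 2·(2, 1, -1).

1, -1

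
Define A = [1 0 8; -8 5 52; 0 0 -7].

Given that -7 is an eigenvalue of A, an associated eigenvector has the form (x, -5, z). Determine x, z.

-1, 1

We need (A + 7I)v = 0.
A + 7I = [[8, 0, 8], [-8, 12, 52], [0, 0, 0]].
Row 1: (8)·x + (0)·-5 + (8)·z = 0
Row 2: (-8)·x + (12)·-5 + (52)·z = 0
Row 3: (0)·x + (0)·-5 + (0)·z = 0
Solving gives x = -1, z = 1.
Check: A·(-1, -5, 1) = (7, 35, -7) = -7·(-1, -5, 1).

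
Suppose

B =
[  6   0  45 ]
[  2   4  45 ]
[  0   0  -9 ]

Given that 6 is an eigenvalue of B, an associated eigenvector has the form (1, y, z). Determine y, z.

We need (B - 6I)v = 0.
B - 6I = [[0, 0, 45], [2, -2, 45], [0, 0, -15]].
Row 1: (0)·1 + (0)·y + (45)·z = 0
Row 2: (2)·1 + (-2)·y + (45)·z = 0
Row 3: (0)·1 + (0)·y + (-15)·z = 0
Solving gives y = 1, z = 0.
Check: B·(1, 1, 0) = (6, 6, 0) = 6·(1, 1, 0).

1, 0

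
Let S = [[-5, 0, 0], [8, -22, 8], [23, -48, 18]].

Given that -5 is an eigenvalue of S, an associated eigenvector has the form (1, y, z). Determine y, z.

We need (S + 5I)v = 0.
S + 5I = [[0, 0, 0], [8, -17, 8], [23, -48, 23]].
Row 1: (0)·1 + (0)·y + (0)·z = 0
Row 2: (8)·1 + (-17)·y + (8)·z = 0
Row 3: (23)·1 + (-48)·y + (23)·z = 0
Solving gives y = 0, z = -1.
Check: S·(1, 0, -1) = (-5, 0, 5) = -5·(1, 0, -1).

0, -1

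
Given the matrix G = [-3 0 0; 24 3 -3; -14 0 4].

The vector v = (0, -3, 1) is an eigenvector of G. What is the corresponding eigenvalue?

4

Compute Gv: G·(0, -3, 1) = (0, -12, 4).
Since Gv = λv, compare component 2: -12 = λ·-3, so λ = 4.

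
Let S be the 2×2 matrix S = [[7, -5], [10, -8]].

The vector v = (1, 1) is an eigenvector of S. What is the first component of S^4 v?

First find the eigenvalue: Sv = (2, 2) = 2·(1, 1), so λ = 2.
Then S^4 v = λ^4·v = 2^4·(1, 1) = 16·(1, 1) = (16, 16).

16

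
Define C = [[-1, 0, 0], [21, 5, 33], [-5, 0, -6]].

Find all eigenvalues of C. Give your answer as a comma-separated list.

-6, -1, 5

Set up det(tI - C) = 0.
Expanding along the first row, p(t) = t^3 + 2t^2 - 29t - 30.
Since p(-6) = 0, t = -6 is a root.
Factor out (t + 6): p(t) = (t + 6)·(t^2 - 4t - 5).
The quadratic factors as (t + 1)·(t - 5).
Eigenvalues: -6, -1, 5.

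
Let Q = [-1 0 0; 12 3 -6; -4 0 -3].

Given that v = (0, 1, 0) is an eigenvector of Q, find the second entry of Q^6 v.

First find the eigenvalue: Qv = (0, 3, 0) = 3·(0, 1, 0), so λ = 3.
Then Q^6 v = λ^6·v = 3^6·(0, 1, 0) = 729·(0, 1, 0) = (0, 729, 0).

729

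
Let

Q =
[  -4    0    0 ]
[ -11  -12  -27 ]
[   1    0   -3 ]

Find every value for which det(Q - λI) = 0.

The characteristic polynomial is p(s) = det(sI - Q).
Cofactor expansion gives p(s) = s^3 + 19s^2 + 96s + 144.
Since p(-3) = 0, s = -3 is a root.
Factor out (s + 3): p(s) = (s + 3)·(s^2 + 16s + 48).
The quadratic factors as (s + 12)·(s + 4).
Eigenvalues: -12, -4, -3.

-12, -4, -3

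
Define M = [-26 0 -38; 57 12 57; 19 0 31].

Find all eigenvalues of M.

-7, 12, 12

The characteristic polynomial is p(λ) = det(λI - M).
Expanding the 3×3 determinant: p(λ) = λ^3 - 17λ^2 - 24λ + 1008.
Try λ = -7: p(-7) = 0, so -7 is a root.
Dividing by (λ + 7) leaves λ^2 - 24λ + 144.
The quadratic factor is (λ - 12)^2.
Eigenvalues: -7, 12, 12.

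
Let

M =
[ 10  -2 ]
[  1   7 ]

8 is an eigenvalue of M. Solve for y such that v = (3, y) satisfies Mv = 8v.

3

We need (M - 8I)v = 0.
M - 8I = [[2, -2], [1, -1]].
Row 1: (2)·3 + (-2)·y = 0
Row 2: (1)·3 + (-1)·y = 0
Solving gives y = 3.
Check: M·(3, 3) = (24, 24) = 8·(3, 3).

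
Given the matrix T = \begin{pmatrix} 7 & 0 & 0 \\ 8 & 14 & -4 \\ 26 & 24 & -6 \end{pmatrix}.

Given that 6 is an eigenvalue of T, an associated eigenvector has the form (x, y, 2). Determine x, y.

We need (T - 6I)v = 0.
T - 6I = [[1, 0, 0], [8, 8, -4], [26, 24, -12]].
Row 1: (1)·x + (0)·y + (0)·2 = 0
Row 2: (8)·x + (8)·y + (-4)·2 = 0
Row 3: (26)·x + (24)·y + (-12)·2 = 0
Solving gives x = 0, y = 1.
Check: T·(0, 1, 2) = (0, 6, 12) = 6·(0, 1, 2).

0, 1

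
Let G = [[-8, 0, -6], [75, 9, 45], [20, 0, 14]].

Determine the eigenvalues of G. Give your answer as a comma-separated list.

The characteristic polynomial is p(μ) = det(μI - G).
Expanding along the first row, p(μ) = μ^3 - 15μ^2 + 62μ - 72.
Rational-root test: μ = 9 gives p(9) = 0.
Factor out (μ - 9): p(μ) = (μ - 9)·(μ^2 - 6μ + 8).
The quadratic factors as (μ - 2)·(μ - 4).
Eigenvalues: 2, 4, 9.

2, 4, 9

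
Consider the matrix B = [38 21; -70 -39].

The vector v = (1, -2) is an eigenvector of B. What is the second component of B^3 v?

First find the eigenvalue: Bv = (-4, 8) = -4·(1, -2), so λ = -4.
Then B^3 v = λ^3·v = (-4)^3·(1, -2) = -64·(1, -2) = (-64, 128).

128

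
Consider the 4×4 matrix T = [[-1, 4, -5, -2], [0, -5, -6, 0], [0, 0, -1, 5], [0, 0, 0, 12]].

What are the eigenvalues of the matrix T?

T is upper triangular, so its eigenvalues are the diagonal entries.
Diagonal: -1, -5, -1, 12.

-5, -1, -1, 12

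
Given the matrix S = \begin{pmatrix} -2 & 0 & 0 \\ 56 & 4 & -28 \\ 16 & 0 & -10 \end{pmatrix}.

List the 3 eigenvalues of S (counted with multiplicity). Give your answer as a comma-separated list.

-10, -2, 4

Set up det(λI - S) = 0.
Expanding the 3×3 determinant: p(λ) = λ^3 + 8λ^2 - 28λ - 80.
Try λ = -2: p(-2) = 0, so -2 is a root.
Dividing by (λ + 2) leaves λ^2 + 6λ - 40.
The quadratic factors as (λ + 10)·(λ - 4).
Eigenvalues: -10, -2, 4.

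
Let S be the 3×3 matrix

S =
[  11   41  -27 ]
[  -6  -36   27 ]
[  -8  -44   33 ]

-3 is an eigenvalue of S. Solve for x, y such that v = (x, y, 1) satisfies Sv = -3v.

-1, 1

We need (S + 3I)v = 0.
S + 3I = [[14, 41, -27], [-6, -33, 27], [-8, -44, 36]].
Row 1: (14)·x + (41)·y + (-27)·1 = 0
Row 2: (-6)·x + (-33)·y + (27)·1 = 0
Row 3: (-8)·x + (-44)·y + (36)·1 = 0
Solving gives x = -1, y = 1.
Check: S·(-1, 1, 1) = (3, -3, -3) = -3·(-1, 1, 1).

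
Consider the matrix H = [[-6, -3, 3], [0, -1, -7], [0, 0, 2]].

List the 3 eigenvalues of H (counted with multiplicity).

H is upper triangular, so its eigenvalues are the diagonal entries.
Diagonal: -6, -1, 2.

-6, -1, 2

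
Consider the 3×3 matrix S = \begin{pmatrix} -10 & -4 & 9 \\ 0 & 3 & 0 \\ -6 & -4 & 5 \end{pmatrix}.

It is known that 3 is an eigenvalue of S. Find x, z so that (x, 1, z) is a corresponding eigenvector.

We need (S - 3I)v = 0.
S - 3I = [[-13, -4, 9], [0, 0, 0], [-6, -4, 2]].
Row 1: (-13)·x + (-4)·1 + (9)·z = 0
Row 2: (0)·x + (0)·1 + (0)·z = 0
Row 3: (-6)·x + (-4)·1 + (2)·z = 0
Solving gives x = -1, z = -1.
Check: S·(-1, 1, -1) = (-3, 3, -3) = 3·(-1, 1, -1).

-1, -1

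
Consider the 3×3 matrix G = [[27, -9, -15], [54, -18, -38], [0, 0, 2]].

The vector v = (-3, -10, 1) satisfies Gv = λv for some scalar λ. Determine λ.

2

Compute Gv: G·(-3, -10, 1) = (-6, -20, 2).
Since Gv = λv, compare component 1: -6 = λ·-3, so λ = 2.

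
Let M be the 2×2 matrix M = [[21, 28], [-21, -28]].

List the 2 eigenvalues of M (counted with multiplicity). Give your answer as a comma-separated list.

-7, 0

det(M - μI) = (21 - μ)(-28 - μ) - (28)·(-21) = μ^2 + 7μ.
This factors as (μ + 7)·μ = 0.
Eigenvalues: -7, 0.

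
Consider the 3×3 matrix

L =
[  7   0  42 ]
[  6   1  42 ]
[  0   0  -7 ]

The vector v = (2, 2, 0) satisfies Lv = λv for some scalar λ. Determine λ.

Compute Lv: L·(2, 2, 0) = (14, 14, 0).
Since Lv = λv, compare component 1: 14 = λ·2, so λ = 7.

7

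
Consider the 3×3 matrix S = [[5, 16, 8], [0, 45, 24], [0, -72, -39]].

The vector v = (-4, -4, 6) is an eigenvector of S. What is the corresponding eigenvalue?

Compute Sv: S·(-4, -4, 6) = (-36, -36, 54).
Since Sv = λv, compare component 1: -36 = λ·-4, so λ = 9.

9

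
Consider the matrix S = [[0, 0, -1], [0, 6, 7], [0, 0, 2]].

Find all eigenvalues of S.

S is upper triangular, so its eigenvalues are the diagonal entries.
Diagonal: 0, 6, 2.

0, 2, 6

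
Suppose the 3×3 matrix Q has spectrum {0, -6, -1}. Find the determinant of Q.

0

det(Q) is the product of the eigenvalues: (0) · (-6) · (-1) = 0.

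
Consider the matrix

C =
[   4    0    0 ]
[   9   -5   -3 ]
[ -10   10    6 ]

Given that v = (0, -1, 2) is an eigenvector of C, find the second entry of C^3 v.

First find the eigenvalue: Cv = (0, -1, 2) = 1·(0, -1, 2), so λ = 1.
Then C^3 v = λ^3·v = 1^3·(0, -1, 2) = 1·(0, -1, 2) = (0, -1, 2).

-1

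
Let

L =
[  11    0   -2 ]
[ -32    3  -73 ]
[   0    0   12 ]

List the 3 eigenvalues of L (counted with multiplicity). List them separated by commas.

Set up det(tI - L) = 0.
Expanding along the first row, p(t) = t^3 - 26t^2 + 201t - 396.
Try t = 3: p(3) = 0, so 3 is a root.
Dividing by (t - 3) leaves t^2 - 23t + 132.
The quadratic factors as (t - 11)·(t - 12).
Eigenvalues: 3, 11, 12.

3, 11, 12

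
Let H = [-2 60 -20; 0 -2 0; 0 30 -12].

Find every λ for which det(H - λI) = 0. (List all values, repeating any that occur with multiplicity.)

-12, -2, -2

Set up det(tI - H) = 0.
Cofactor expansion gives p(t) = t^3 + 16t^2 + 52t + 48.
Rational-root test: t = -12 gives p(-12) = 0.
Dividing by (t + 12) leaves t^2 + 4t + 4.
The quadratic factor is (t + 2)^2.
Eigenvalues: -12, -2, -2.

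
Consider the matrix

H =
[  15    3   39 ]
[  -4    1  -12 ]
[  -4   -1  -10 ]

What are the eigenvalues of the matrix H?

1, 2, 3

The characteristic polynomial is p(μ) = det(μI - H).
Cofactor expansion gives p(μ) = μ^3 - 6μ^2 + 11μ - 6.
Try μ = 2: p(2) = 0, so 2 is a root.
Factor out (μ - 2): p(μ) = (μ - 2)·(μ^2 - 4μ + 3).
The quadratic factors as (μ - 1)·(μ - 3).
Eigenvalues: 1, 2, 3.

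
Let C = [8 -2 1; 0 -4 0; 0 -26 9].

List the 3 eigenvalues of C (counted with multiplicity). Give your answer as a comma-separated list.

Compute the characteristic polynomial p(λ) = det(λI - C).
Expanding the 3×3 determinant: p(λ) = λ^3 - 13λ^2 + 4λ + 288.
Since p(-4) = 0, λ = -4 is a root.
Factor out (λ + 4): p(λ) = (λ + 4)·(λ^2 - 17λ + 72).
The quadratic factors as (λ - 8)·(λ - 9).
Eigenvalues: -4, 8, 9.

-4, 8, 9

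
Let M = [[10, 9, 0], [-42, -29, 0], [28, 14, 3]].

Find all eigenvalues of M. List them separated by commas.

-11, -8, 3

Set up det(tI - M) = 0.
Expanding the 3×3 determinant: p(t) = t^3 + 16t^2 + 31t - 264.
Since p(-8) = 0, t = -8 is a root.
Dividing by (t + 8) leaves t^2 + 8t - 33.
The quadratic factors as (t + 11)·(t - 3).
Eigenvalues: -11, -8, 3.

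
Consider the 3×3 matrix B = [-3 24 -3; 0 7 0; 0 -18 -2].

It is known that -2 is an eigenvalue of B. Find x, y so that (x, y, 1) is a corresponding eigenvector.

-3, 0

We need (B + 2I)v = 0.
B + 2I = [[-1, 24, -3], [0, 9, 0], [0, -18, 0]].
Row 1: (-1)·x + (24)·y + (-3)·1 = 0
Row 2: (0)·x + (9)·y + (0)·1 = 0
Row 3: (0)·x + (-18)·y + (0)·1 = 0
Solving gives x = -3, y = 0.
Check: B·(-3, 0, 1) = (6, 0, -2) = -2·(-3, 0, 1).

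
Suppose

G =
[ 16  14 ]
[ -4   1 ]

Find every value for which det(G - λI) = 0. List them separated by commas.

det(G - μI) = (16 - μ)(1 - μ) - (14)·(-4) = μ^2 - 17μ + 72.
This factors as (μ - 8)·(μ - 9) = 0.
Eigenvalues: 8, 9.

8, 9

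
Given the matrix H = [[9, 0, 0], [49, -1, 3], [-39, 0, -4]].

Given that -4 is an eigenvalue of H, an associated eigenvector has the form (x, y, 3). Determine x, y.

0, -3

We need (H + 4I)v = 0.
H + 4I = [[13, 0, 0], [49, 3, 3], [-39, 0, 0]].
Row 1: (13)·x + (0)·y + (0)·3 = 0
Row 2: (49)·x + (3)·y + (3)·3 = 0
Row 3: (-39)·x + (0)·y + (0)·3 = 0
Solving gives x = 0, y = -3.
Check: H·(0, -3, 3) = (0, 12, -12) = -4·(0, -3, 3).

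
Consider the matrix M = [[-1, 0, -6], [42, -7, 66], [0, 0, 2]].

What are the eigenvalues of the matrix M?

-7, -1, 2

Set up det(lambda·I - M) = 0.
Expanding along the first row, p(lambda) = lambda^3 + 6·lambda^2 - 9·lambda - 14.
Try lambda = -1: p(-1) = 0, so -1 is a root.
Dividing by (lambda + 1) leaves lambda^2 + 5·lambda - 14.
The quadratic factors as (lambda + 7)·(lambda - 2).
Eigenvalues: -7, -1, 2.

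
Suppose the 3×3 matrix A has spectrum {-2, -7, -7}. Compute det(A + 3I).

16

If A has eigenvalues -2, -7, -7, then A + 3I has eigenvalues 1, -4, -4.
det(A + 3I) = (1) · (-4) · (-4) = 16.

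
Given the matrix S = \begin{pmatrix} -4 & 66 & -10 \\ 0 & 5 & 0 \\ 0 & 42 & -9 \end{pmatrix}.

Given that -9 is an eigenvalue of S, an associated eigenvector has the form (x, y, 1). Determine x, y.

2, 0

We need (S + 9I)v = 0.
S + 9I = [[5, 66, -10], [0, 14, 0], [0, 42, 0]].
Row 1: (5)·x + (66)·y + (-10)·1 = 0
Row 2: (0)·x + (14)·y + (0)·1 = 0
Row 3: (0)·x + (42)·y + (0)·1 = 0
Solving gives x = 2, y = 0.
Check: S·(2, 0, 1) = (-18, 0, -9) = -9·(2, 0, 1).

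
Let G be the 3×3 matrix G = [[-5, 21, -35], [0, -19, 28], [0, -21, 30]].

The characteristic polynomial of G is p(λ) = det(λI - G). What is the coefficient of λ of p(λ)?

-37

p(λ) = λ^3 - 6λ^2 - 37λ + 90.
The coefficient of λ is -37.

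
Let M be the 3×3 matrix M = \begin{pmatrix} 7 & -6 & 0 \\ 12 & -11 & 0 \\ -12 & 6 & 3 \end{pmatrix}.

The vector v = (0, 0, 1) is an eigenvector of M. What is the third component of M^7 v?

2187

First find the eigenvalue: Mv = (0, 0, 3) = 3·(0, 0, 1), so λ = 3.
Then M^7 v = λ^7·v = 3^7·(0, 0, 1) = 2187·(0, 0, 1) = (0, 0, 2187).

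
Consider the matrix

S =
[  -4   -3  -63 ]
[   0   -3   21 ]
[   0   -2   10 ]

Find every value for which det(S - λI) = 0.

-4, 3, 4

Set up det(sI - S) = 0.
Expanding along the first row, p(s) = s^3 - 3s^2 - 16s + 48.
Rational-root test: s = -4 gives p(-4) = 0.
Dividing by (s + 4) leaves s^2 - 7s + 12.
The quadratic factors as (s - 3)·(s - 4).
Eigenvalues: -4, 3, 4.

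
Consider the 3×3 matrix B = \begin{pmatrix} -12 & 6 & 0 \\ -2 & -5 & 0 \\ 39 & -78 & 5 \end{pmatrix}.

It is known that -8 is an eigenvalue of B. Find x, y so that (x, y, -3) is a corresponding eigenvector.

-3, -2

We need (B + 8I)v = 0.
B + 8I = [[-4, 6, 0], [-2, 3, 0], [39, -78, 13]].
Row 1: (-4)·x + (6)·y + (0)·-3 = 0
Row 2: (-2)·x + (3)·y + (0)·-3 = 0
Row 3: (39)·x + (-78)·y + (13)·-3 = 0
Solving gives x = -3, y = -2.
Check: B·(-3, -2, -3) = (24, 16, 24) = -8·(-3, -2, -3).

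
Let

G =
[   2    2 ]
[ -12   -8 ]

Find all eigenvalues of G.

det(G - sI) = (2 - s)(-8 - s) - (2)·(-12) = s^2 + 6s + 8.
This factors as (s + 4)·(s + 2) = 0.
Eigenvalues: -4, -2.

-4, -2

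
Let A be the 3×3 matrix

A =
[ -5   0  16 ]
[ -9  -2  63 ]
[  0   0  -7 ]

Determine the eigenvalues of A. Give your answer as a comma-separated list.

-7, -5, -2

Compute the characteristic polynomial p(λ) = det(λI - A).
Cofactor expansion gives p(λ) = λ^3 + 14λ^2 + 59λ + 70.
Try λ = -2: p(-2) = 0, so -2 is a root.
Factor out (λ + 2): p(λ) = (λ + 2)·(λ^2 + 12λ + 35).
The quadratic factors as (λ + 7)·(λ + 5).
Eigenvalues: -7, -5, -2.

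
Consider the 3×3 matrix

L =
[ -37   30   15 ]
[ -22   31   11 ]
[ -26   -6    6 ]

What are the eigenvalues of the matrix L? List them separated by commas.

-7, -2, 9

Set up det(lambda·I - L) = 0.
Expanding along the first row, p(lambda) = lambda^3 - 67·lambda - 126.
Try lambda = -7: p(-7) = 0, so -7 is a root.
Dividing by (lambda + 7) leaves lambda^2 - 7·lambda - 18.
The quadratic factors as (lambda + 2)·(lambda - 9).
Eigenvalues: -7, -2, 9.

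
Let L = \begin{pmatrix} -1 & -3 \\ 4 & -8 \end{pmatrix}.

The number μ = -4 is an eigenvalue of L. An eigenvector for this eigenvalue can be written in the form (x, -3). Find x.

We need (L + 4I)v = 0.
L + 4I = [[3, -3], [4, -4]].
Row 1: (3)·x + (-3)·-3 = 0
Row 2: (4)·x + (-4)·-3 = 0
Solving gives x = -3.
Check: L·(-3, -3) = (12, 12) = -4·(-3, -3).

-3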